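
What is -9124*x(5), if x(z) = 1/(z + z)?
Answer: -4562/5 ≈ -912.40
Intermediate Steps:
x(z) = 1/(2*z)
-9124*x(5) = -4562/5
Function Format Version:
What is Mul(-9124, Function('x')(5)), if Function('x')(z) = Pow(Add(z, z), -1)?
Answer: Rational(-4562, 5) ≈ -912.40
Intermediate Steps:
Function('x')(z) = Mul(Rational(1, 2), Pow(z, -1)) (Function('x')(z) = Pow(Mul(2, z), -1) = Mul(Rational(1, 2), Pow(z, -1)))
Mul(-9124, Function('x')(5)) = Mul(-9124, Mul(Rational(1, 2), Pow(5, -1))) = Mul(-9124, Mul(Rational(1, 2), Rational(1, 5))) = Mul(-9124, Rational(1, 10)) = Rational(-4562, 5)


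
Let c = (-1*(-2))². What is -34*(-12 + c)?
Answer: 272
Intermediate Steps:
c = 4 (c = 2² = 4)
-34*(-12 + c) = -34*(-12 + 4) = -34*(-8) = 272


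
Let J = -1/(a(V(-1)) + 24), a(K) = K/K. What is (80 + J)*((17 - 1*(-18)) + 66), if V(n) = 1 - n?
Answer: 201899/25 ≈ 8076.0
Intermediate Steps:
a(K) = 1
J = -1/25 (J = -1/(1 + 24) = -1/25 ≈ -0.040000)
(80 + J)*((17 - 1*(-18)) + 66) = (80 - 1/25)*((17 - 1*(-18)) + 66) = 1999*((17 + 18) + 66)/25 = 1999*(35 + 66)/25 = (1999/25)*101 = 201899/25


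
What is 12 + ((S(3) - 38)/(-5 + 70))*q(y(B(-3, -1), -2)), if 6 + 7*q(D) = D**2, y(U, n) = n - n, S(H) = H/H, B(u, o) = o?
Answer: 5682/455 ≈ 12.488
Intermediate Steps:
S(H) = 1
y(U, n) = 0
q(D) = -6/7 + D**2/7
12 + ((S(3) - 38)/(-5 + 70))*q(y(B(-3, -1), -2)) = 12 + ((1 - 38)/(-5 + 70))*(-6/7 + (1/7)*0**2) = 12 + (-37/65)*(-6/7 + (1/7)*0) = 12 + (-37*1/65)*(-6/7 + 0) = 12 - 37/65*(-6/7) = 12 + 222/455 = 5682/455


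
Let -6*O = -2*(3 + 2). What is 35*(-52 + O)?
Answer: -5285/3 ≈ -1761.7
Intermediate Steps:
O = 5/3 (O = -(-1)*(3 + 2)/3 = -(-1)*5/3 = -⅙*(-10) = 5/3 ≈ 1.6667)
35*(-52 + O) = 35*(-52 + 5/3) = 35*(-151/3) = -5285/3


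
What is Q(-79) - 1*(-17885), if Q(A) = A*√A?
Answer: 17885 - 79*I*√79 ≈ 17885.0 - 702.17*I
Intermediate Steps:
Q(A) = A^(3/2)
Q(-79) - 1*(-17885) = (-79)^(3/2) - 1*(-17885) = -79*I*√79 + 17885 = 17885 - 79*I*√79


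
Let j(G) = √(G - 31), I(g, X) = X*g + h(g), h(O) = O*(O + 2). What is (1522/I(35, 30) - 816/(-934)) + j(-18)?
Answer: 1667534/1095115 + 7*I ≈ 1.5227 + 7.0*I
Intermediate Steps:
h(O) = O*(2 + O)
I(g, X) = X*g + g*(2 + g)
j(G) = √(-31 + G)
(1522/I(35, 30) - 816/(-934)) + j(-18) = (1522/((35*(2 + 30 + 35))) - 816/(-934)) + √(-31 - 18) = (1522/((35*67)) - 816*(-1/934)) + √(-49) = (1522/2345 + 408/467) + 7*I = 1667534/1095115 + 7*I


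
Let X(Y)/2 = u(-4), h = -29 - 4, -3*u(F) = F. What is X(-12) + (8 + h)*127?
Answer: -9517/3 ≈ -3172.3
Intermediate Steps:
u(F) = -F/3
h = -33
X(Y) = 8/3 (X(Y) = 2*(-1/3*(-4)) = 2*(4/3) = 8/3)
X(-12) + (8 + h)*127 = 8/3 + (8 - 33)*127 = 8/3 - 25*127 = 8/3 - 3175 = -9517/3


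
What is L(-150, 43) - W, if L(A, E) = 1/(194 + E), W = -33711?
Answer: 7989508/237 ≈ 33711.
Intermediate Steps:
L(-150, 43) - W = 1/(194 + 43) - 1*(-33711) = 1/237 + 33711 = 7989508/237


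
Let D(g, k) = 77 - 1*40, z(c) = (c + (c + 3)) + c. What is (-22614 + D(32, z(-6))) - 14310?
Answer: -36887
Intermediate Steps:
z(c) = 3 + 3*c (z(c) = (c + (3 + c)) + c = (3 + 2*c) + c = 3 + 3*c)
D(g, k) = 37 (D(g, k) = 77 - 40 = 37)
(-22614 + D(32, z(-6))) - 14310 = (-22614 + 37) - 14310 = -22577 - 14310 = -36887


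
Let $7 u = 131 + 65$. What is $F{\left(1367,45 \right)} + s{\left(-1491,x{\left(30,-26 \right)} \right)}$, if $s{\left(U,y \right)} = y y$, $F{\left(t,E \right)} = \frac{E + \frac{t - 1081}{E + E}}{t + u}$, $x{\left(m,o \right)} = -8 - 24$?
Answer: $\frac{64283768}{62775} \approx 1024.0$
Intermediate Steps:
$x{\left(m,o \right)} = -32$ ($x{\left(m,o \right)} = -8 - 24 = -32$)
$u = 28$ ($u = \frac{131 + 65}{7} = \frac{1}{7} \cdot 196 = 28$)
$F{\left(t,E \right)} = \frac{E + \frac{-1081 + t}{2 E}}{28 + t}$ ($F{\left(t,E \right)} = \frac{E + \frac{t - 1081}{E + E}}{t + 28} = \frac{E + \frac{-1081 + t}{2 E}}{28 + t}$)
$s{\left(U,y \right)} = y^{2}$
$F{\left(1367,45 \right)} + s{\left(-1491,x{\left(30,-26 \right)} \right)} = \frac{-1081 + 1367 + 2 \cdot 45^{2}}{2 \cdot 45 \left(28 + 1367\right)} + \left(-32\right)^{2} = \frac{1}{2} \cdot \frac{1}{45} \cdot \frac{1}{1395} \left(-1081 + 1367 + 2 \cdot 2025\right) + 1024 = \frac{1}{2} \cdot \frac{1}{45} \cdot \frac{1}{1395} \left(-1081 + 1367 + 4050\right) + 1024 = \frac{1}{2} \cdot \frac{1}{45} \cdot \frac{1}{1395} \cdot 4336 + 1024 = \frac{2168}{62775} + 1024 = \frac{64283768}{62775}$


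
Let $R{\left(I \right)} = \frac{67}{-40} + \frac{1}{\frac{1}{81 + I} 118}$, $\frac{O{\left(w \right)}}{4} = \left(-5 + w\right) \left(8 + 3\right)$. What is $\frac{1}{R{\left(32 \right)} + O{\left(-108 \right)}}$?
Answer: $- \frac{2360}{11735613} \approx -0.0002011$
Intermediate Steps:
$O{\left(w \right)} = -220 + 44 w$ ($O{\left(w \right)} = 4 \left(-5 + w\right) \left(8 + 3\right) = 4 \left(-5 + w\right) 11 = 4 \left(-55 + 11 w\right) = -220 + 44 w$)
$R{\left(I \right)} = - \frac{2333}{2360} + \frac{I}{118}$ ($R{\left(I \right)} = 67 \left(- \frac{1}{40}\right) + \left(81 + I\right) \frac{1}{118} = - \frac{67}{40} + \left(\frac{81}{118} + \frac{I}{118}\right) = - \frac{2333}{2360} + \frac{I}{118}$)
$\frac{1}{R{\left(32 \right)} + O{\left(-108 \right)}} = \frac{1}{\left(- \frac{2333}{2360} + \frac{1}{118} \cdot 32\right) + \left(-220 + 44 \left(-108\right)\right)} = \frac{1}{\left(- \frac{2333}{2360} + \frac{16}{59}\right) - 4972} = \frac{1}{- \frac{1693}{2360} - 4972} = \frac{1}{- \frac{11735613}{2360}} = - \frac{2360}{11735613}$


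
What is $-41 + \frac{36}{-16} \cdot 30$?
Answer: $- \frac{217}{2} \approx -108.5$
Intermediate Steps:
$-41 + \frac{36}{-16} \cdot 30 = -41 + 36 \left(- \frac{1}{16}\right) 30 = -41 - \frac{135}{2} = - \frac{217}{2}$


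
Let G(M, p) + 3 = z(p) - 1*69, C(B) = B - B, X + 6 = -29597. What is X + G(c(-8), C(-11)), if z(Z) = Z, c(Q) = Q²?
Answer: -29675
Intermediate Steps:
X = -29603 (X = -6 - 29597 = -29603)
C(B) = 0
G(M, p) = -72 + p (G(M, p) = -3 + (p - 1*69) = -3 + (p - 69) = -3 + (-69 + p) = -72 + p)
X + G(c(-8), C(-11)) = -29603 + (-72 + 0) = -29603 - 72 = -29675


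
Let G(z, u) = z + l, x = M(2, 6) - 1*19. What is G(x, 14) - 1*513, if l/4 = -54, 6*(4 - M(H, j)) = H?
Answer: -2233/3 ≈ -744.33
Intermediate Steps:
M(H, j) = 4 - H/6
l = -216 (l = 4*(-54) = -216)
x = -46/3 (x = (4 - ⅙*2) - 1*19 = (4 - ⅓) - 19 = 11/3 - 19 = -46/3 ≈ -15.333)
G(z, u) = -216 + z (G(z, u) = z - 216 = -216 + z)
G(x, 14) - 1*513 = (-216 - 46/3) - 1*513 = -694/3 - 513 = -2233/3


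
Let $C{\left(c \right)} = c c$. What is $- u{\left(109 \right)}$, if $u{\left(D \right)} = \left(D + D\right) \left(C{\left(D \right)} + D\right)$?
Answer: $-2613820$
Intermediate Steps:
$C{\left(c \right)} = c^{2}$
$u{\left(D \right)} = 2 D \left(D + D^{2}\right)$ ($u{\left(D \right)} = \left(D + D\right) \left(D^{2} + D\right) = 2 D \left(D + D^{2}\right)$)
$- u{\left(109 \right)} = - 2 \cdot 109^{2} \left(1 + 109\right) = - 2 \cdot 11881 \cdot 110 = \left(-1\right) 2613820 = -2613820$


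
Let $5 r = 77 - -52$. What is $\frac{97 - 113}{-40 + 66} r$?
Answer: $- \frac{1032}{65} \approx -15.877$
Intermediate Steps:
$r = \frac{129}{5}$ ($r = \frac{77 - -52}{5} = \frac{77 + 52}{5} = \frac{1}{5} \cdot 129 = \frac{129}{5} \approx 25.8$)
$\frac{97 - 113}{-40 + 66} r = \frac{97 - 113}{-40 + 66} \cdot \frac{129}{5} = - \frac{16}{26} \cdot \frac{129}{5} = \left(-16\right) \frac{1}{26} \cdot \frac{129}{5} = \left(- \frac{8}{13}\right) \frac{129}{5} = - \frac{1032}{65}$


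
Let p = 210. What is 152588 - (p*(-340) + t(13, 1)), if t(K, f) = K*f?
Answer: 223975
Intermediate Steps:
152588 - (p*(-340) + t(13, 1)) = 152588 - (210*(-340) + 13*1) = 152588 - (-71400 + 13) = 152588 - 1*(-71387) = 152588 + 71387 = 223975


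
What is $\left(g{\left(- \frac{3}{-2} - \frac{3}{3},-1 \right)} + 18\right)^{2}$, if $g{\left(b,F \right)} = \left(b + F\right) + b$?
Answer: $324$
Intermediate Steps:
$g{\left(b,F \right)} = F + 2 b$ ($g{\left(b,F \right)} = \left(F + b\right) + b = F + 2 b$)
$\left(g{\left(- \frac{3}{-2} - \frac{3}{3},-1 \right)} + 18\right)^{2} = \left(\left(-1 + 2 \left(- \frac{3}{-2} - \frac{3}{3}\right)\right) + 18\right)^{2} = \left(\left(-1 + 2 \left(\left(-3\right) \left(- \frac{1}{2}\right) - 1\right)\right) + 18\right)^{2} = \left(\left(-1 + 2 \left(\frac{3}{2} - 1\right)\right) + 18\right)^{2} = \left(\left(-1 + 2 \cdot \frac{1}{2}\right) + 18\right)^{2} = \left(\left(-1 + 1\right) + 18\right)^{2} = \left(0 + 18\right)^{2} = 18^{2} = 324$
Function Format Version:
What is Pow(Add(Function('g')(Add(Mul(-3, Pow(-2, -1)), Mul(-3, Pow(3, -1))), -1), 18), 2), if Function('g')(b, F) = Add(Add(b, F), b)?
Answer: 324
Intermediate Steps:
Function('g')(b, F) = Add(F, Mul(2, b)) (Function('g')(b, F) = Add(Add(F, b), b) = Add(F, Mul(2, b)))
Pow(Add(Function('g')(Add(Mul(-3, Pow(-2, -1)), Mul(-3, Pow(3, -1))), -1), 18), 2) = Pow(Add(Add(-1, Mul(2, Add(Mul(-3, Pow(-2, -1)), Mul(-3, Pow(3, -1))))), 18), 2) = Pow(Add(Add(-1, Mul(2, Add(Mul(-3, Rational(-1, 2)), Mul(-3, Rational(1, 3))))), 18), 2) = Pow(Add(Add(-1, Mul(2, Add(Rational(3, 2), -1))), 18), 2) = Pow(Add(Add(-1, Mul(2, Rational(1, 2))), 18), 2) = Pow(Add(Add(-1, 1), 18), 2) = Pow(Add(0, 18), 2) = Pow(18, 2) = 324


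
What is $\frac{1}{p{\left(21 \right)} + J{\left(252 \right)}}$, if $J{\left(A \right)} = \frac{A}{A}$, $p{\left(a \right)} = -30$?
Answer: $- \frac{1}{29} \approx -0.034483$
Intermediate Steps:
$J{\left(A \right)} = 1$
$\frac{1}{p{\left(21 \right)} + J{\left(252 \right)}} = \frac{1}{-30 + 1} = \frac{1}{-29} = - \frac{1}{29}$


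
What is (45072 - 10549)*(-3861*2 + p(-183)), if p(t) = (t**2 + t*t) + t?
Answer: 2039377179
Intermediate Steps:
p(t) = t + 2*t**2 (p(t) = (t**2 + t**2) + t = 2*t**2 + t = t + 2*t**2)
(45072 - 10549)*(-3861*2 + p(-183)) = (45072 - 10549)*(-3861*2 - 183*(1 + 2*(-183))) = 34523*(-7722 - 183*(1 - 366)) = 34523*(-7722 - 183*(-365)) = 34523*(-7722 + 66795) = 34523*59073 = 2039377179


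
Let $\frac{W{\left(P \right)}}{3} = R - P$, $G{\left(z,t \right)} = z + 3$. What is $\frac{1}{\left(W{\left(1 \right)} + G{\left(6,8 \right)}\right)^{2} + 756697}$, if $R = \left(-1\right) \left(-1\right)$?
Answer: $\frac{1}{756778} \approx 1.3214 \cdot 10^{-6}$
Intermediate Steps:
$G{\left(z,t \right)} = 3 + z$
$R = 1$
$W{\left(P \right)} = 3 - 3 P$ ($W{\left(P \right)} = 3 \left(1 - P\right) = 3 - 3 P$)
$\frac{1}{\left(W{\left(1 \right)} + G{\left(6,8 \right)}\right)^{2} + 756697} = \frac{1}{\left(\left(3 - 3\right) + \left(3 + 6\right)\right)^{2} + 756697} = \frac{1}{\left(\left(3 - 3\right) + 9\right)^{2} + 756697} = \frac{1}{\left(0 + 9\right)^{2} + 756697} = \frac{1}{9^{2} + 756697} = \frac{1}{81 + 756697} = \frac{1}{756778}$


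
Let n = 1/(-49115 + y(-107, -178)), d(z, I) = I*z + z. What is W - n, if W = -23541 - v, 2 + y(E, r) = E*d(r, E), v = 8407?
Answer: -66068240363/2067993 ≈ -31948.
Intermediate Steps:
d(z, I) = z + I*z
y(E, r) = -2 + E*r*(1 + E) (y(E, r) = -2 + E*(r*(1 + E)) = -2 + E*r*(1 + E))
W = -31948 (W = -23541 - 1*8407 = -23541 - 8407 = -31948)
n = -1/2067993 (n = 1/(-49115 + (-2 - 107*(-178)*(1 - 107))) = 1/(-49115 + (-2 - 107*(-178)*(-106))) = 1/(-49115 + (-2 - 2018876)) = 1/(-49115 - 2018878) = 1/(-2067993) = -1/2067993 ≈ -4.8356e-7)
W - n = -31948 - 1*(-1/2067993) = -31948 + 1/2067993 = -66068240363/2067993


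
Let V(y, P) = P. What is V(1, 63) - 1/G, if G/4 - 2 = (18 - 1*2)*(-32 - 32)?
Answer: 257545/4088 ≈ 63.000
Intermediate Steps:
G = -4088 (G = 8 + 4*((18 - 1*2)*(-32 - 32)) = 8 + 4*((18 - 2)*(-64)) = 8 + 4*(16*(-64)) = 8 + 4*(-1024) = 8 - 4096 = -4088)
V(1, 63) - 1/G = 63 - 1/(-4088) = 63 - 1*(-1/4088) = 63 + 1/4088 = 257545/4088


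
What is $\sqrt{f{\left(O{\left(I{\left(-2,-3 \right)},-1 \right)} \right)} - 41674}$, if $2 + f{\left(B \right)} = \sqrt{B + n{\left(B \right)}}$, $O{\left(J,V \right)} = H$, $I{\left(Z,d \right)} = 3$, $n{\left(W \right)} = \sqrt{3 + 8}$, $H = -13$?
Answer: $\sqrt{-41676 + \sqrt{-13 + \sqrt{11}}} \approx 0.0076 + 204.15 i$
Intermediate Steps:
$n{\left(W \right)} = \sqrt{11}$
$O{\left(J,V \right)} = -13$
$f{\left(B \right)} = -2 + \sqrt{B + \sqrt{11}}$
$\sqrt{f{\left(O{\left(I{\left(-2,-3 \right)},-1 \right)} \right)} - 41674} = \sqrt{\left(-2 + \sqrt{-13 + \sqrt{11}}\right) - 41674} = \sqrt{-41676 + \sqrt{-13 + \sqrt{11}}}$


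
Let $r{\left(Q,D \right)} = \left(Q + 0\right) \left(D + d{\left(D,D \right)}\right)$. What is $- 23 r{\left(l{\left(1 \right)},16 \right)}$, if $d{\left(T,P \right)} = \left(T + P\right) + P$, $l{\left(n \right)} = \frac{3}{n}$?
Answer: $-4416$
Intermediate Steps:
$d{\left(T,P \right)} = T + 2 P$ ($d{\left(T,P \right)} = \left(P + T\right) + P = T + 2 P$)
$r{\left(Q,D \right)} = 4 D Q$ ($r{\left(Q,D \right)} = \left(Q + 0\right) \left(D + \left(D + 2 D\right)\right) = Q \left(D + 3 D\right) = Q 4 D = 4 D Q$)
$- 23 r{\left(l{\left(1 \right)},16 \right)} = - 23 \cdot 4 \cdot 16 \cdot \frac{3}{1} = - 23 \cdot 4 \cdot 16 \cdot 3 \cdot 1 = - 23 \cdot 4 \cdot 16 \cdot 3 = \left(-23\right) 192 = -4416$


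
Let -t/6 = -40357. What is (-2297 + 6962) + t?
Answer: 246807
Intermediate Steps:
t = 242142 (t = -6*(-40357) = 242142)
(-2297 + 6962) + t = (-2297 + 6962) + 242142 = 4665 + 242142 = 246807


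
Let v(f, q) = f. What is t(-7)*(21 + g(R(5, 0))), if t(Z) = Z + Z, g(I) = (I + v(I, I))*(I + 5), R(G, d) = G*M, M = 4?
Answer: -14294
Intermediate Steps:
R(G, d) = 4*G (R(G, d) = G*4 = 4*G)
g(I) = 2*I*(5 + I) (g(I) = (I + I)*(I + 5) = (2*I)*(5 + I) = 2*I*(5 + I))
t(Z) = 2*Z
t(-7)*(21 + g(R(5, 0))) = (2*(-7))*(21 + 2*(4*5)*(5 + 4*5)) = -14*(21 + 2*20*(5 + 20)) = -14*(21 + 2*20*25) = -14*(21 + 1000) = -14*1021 = -14294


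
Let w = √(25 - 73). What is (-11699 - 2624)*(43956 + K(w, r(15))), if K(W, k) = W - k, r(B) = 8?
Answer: -629467204 - 57292*I*√3 ≈ -6.2947e+8 - 99233.0*I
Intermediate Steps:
w = 4*I*√3 (w = √(-48) = 4*I*√3 ≈ 6.9282*I)
(-11699 - 2624)*(43956 + K(w, r(15))) = (-11699 - 2624)*(43956 + (4*I*√3 - 1*8)) = -14323*(43956 + (4*I*√3 - 8)) = -14323*(43956 + (-8 + 4*I*√3)) = -14323*(43948 + 4*I*√3) = -629467204 - 57292*I*√3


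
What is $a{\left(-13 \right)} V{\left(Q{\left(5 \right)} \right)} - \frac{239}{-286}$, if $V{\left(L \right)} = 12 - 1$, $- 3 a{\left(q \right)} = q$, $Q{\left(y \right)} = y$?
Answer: $\frac{41615}{858} \approx 48.502$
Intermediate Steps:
$a{\left(q \right)} = - \frac{q}{3}$
$V{\left(L \right)} = 11$ ($V{\left(L \right)} = 12 - 1 = 11$)
$a{\left(-13 \right)} V{\left(Q{\left(5 \right)} \right)} - \frac{239}{-286} = \left(- \frac{1}{3}\right) \left(-13\right) 11 - \frac{239}{-286} = \frac{13}{3} \cdot 11 - - \frac{239}{286} = \frac{143}{3} + \frac{239}{286} = \frac{41615}{858}$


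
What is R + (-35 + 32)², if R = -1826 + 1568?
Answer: -249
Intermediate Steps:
R = -258
R + (-35 + 32)² = -258 + (-35 + 32)² = -258 + (-3)² = -258 + 9 = -249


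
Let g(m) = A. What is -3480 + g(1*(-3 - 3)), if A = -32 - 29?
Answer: -3541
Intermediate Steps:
A = -61
g(m) = -61
-3480 + g(1*(-3 - 3)) = -3480 - 61 = -3541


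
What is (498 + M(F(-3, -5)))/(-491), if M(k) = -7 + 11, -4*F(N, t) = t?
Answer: -502/491 ≈ -1.0224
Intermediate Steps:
F(N, t) = -t/4
M(k) = 4
(498 + M(F(-3, -5)))/(-491) = (498 + 4)/(-491) = -1/491*502 = -502/491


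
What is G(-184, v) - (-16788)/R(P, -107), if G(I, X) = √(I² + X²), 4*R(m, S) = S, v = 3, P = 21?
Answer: -67152/107 + √33865 ≈ -443.56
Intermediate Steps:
R(m, S) = S/4
G(-184, v) - (-16788)/R(P, -107) = √((-184)² + 3²) - (-16788)/((¼)*(-107)) = √(33856 + 9) - (-16788)/(-107/4) = √33865 - (-16788)*(-4)/107 = √33865 - 1*67152/107 = √33865 - 67152/107 = -67152/107 + √33865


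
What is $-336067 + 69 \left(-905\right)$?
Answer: $-398512$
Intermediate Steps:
$-336067 + 69 \left(-905\right) = -336067 - 62445 = -398512$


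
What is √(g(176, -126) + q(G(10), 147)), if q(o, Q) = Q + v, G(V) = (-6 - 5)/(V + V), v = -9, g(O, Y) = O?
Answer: √314 ≈ 17.720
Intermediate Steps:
G(V) = -11/(2*V) (G(V) = -11*1/(2*V) = -11/(2*V))
q(o, Q) = -9 + Q (q(o, Q) = Q - 9 = -9 + Q)
√(g(176, -126) + q(G(10), 147)) = √(176 + (-9 + 147)) = √(176 + 138) = √314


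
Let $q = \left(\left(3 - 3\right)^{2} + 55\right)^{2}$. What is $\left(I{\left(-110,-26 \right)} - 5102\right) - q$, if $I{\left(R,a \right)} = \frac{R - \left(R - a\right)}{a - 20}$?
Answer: $- \frac{186908}{23} \approx -8126.4$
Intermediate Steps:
$I{\left(R,a \right)} = \frac{a}{-20 + a}$
$q = 3025$ ($q = \left(0^{2} + 55\right)^{2} = \left(0 + 55\right)^{2} = 55^{2} = 3025$)
$\left(I{\left(-110,-26 \right)} - 5102\right) - q = \left(- \frac{26}{-20 - 26} - 5102\right) - 3025 = \left(- \frac{26}{-46} - 5102\right) - 3025 = \left(\left(-26\right) \left(- \frac{1}{46}\right) - 5102\right) - 3025 = \left(\frac{13}{23} - 5102\right) - 3025 = - \frac{117333}{23} - 3025 = - \frac{186908}{23}$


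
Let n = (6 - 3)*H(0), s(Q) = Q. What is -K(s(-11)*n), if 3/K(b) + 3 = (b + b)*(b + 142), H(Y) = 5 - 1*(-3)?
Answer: -1/21471 ≈ -4.6574e-5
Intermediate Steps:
H(Y) = 8 (H(Y) = 5 + 3 = 8)
n = 24 (n = (6 - 3)*8 = 3*8 = 24)
K(b) = 3/(-3 + 2*b*(142 + b)) (K(b) = 3/(-3 + (b + b)*(b + 142)) = 3/(-3 + (2*b)*(142 + b)) = 3/(-3 + 2*b*(142 + b)))
-K(s(-11)*n) = -3/(-3 + 2*(-11*24)**2 + 284*(-11*24)) = -3/(-3 + 2*(-264)**2 + 284*(-264)) = -3/(-3 + 2*69696 - 74976) = -3/(-3 + 139392 - 74976) = -3/64413 = -1*1/21471 = -1/21471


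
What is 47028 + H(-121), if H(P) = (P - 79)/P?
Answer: 5690588/121 ≈ 47030.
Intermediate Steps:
H(P) = (-79 + P)/P
47028 + H(-121) = 47028 + (-79 - 121)/(-121) = 47028 - 1/121*(-200) = 47028 + 200/121 = 5690588/121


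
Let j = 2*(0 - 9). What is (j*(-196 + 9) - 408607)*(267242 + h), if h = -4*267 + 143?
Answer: -107922567397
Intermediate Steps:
j = -18 (j = 2*(-9) = -18)
h = -925 (h = -1068 + 143 = -925)
(j*(-196 + 9) - 408607)*(267242 + h) = (-18*(-196 + 9) - 408607)*(267242 - 925) = (-18*(-187) - 408607)*266317 = (3366 - 408607)*266317 = -405241*266317 = -107922567397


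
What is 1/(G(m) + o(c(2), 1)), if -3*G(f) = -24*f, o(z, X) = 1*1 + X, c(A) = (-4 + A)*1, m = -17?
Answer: -1/134 ≈ -0.0074627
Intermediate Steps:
c(A) = -4 + A
o(z, X) = 1 + X
G(f) = 8*f (G(f) = -(-8)*f = 8*f)
1/(G(m) + o(c(2), 1)) = 1/(8*(-17) + (1 + 1)) = 1/(-136 + 2) = 1/(-134) = -1/134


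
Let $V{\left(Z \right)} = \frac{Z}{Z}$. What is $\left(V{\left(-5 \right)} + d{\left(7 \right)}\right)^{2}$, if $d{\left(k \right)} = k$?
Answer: $64$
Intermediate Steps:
$V{\left(Z \right)} = 1$
$\left(V{\left(-5 \right)} + d{\left(7 \right)}\right)^{2} = \left(1 + 7\right)^{2} = 8^{2} = 64$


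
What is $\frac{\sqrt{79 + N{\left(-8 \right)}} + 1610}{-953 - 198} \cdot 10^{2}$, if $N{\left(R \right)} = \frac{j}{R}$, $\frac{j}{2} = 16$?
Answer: $- \frac{161000}{1151} - \frac{500 \sqrt{3}}{1151} \approx -140.63$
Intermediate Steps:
$j = 32$ ($j = 2 \cdot 16 = 32$)
$N{\left(R \right)} = \frac{32}{R}$
$\frac{\sqrt{79 + N{\left(-8 \right)}} + 1610}{-953 - 198} \cdot 10^{2} = \frac{\sqrt{79 + \frac{32}{-8}} + 1610}{-953 - 198} \cdot 10^{2} = \frac{\sqrt{79 + 32 \left(- \frac{1}{8}\right)} + 1610}{-1151} \cdot 100 = \left(\sqrt{79 - 4} + 1610\right) \left(- \frac{1}{1151}\right) 100 = \left(\sqrt{75} + 1610\right) \left(- \frac{1}{1151}\right) 100 = \left(5 \sqrt{3} + 1610\right) \left(- \frac{1}{1151}\right) 100 = \left(1610 + 5 \sqrt{3}\right) \left(- \frac{1}{1151}\right) 100 = \left(- \frac{1610}{1151} - \frac{5 \sqrt{3}}{1151}\right) 100 = - \frac{161000}{1151} - \frac{500 \sqrt{3}}{1151}$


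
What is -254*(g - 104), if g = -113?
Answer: 55118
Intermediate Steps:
-254*(g - 104) = -254*(-113 - 104) = -254*(-217) = 55118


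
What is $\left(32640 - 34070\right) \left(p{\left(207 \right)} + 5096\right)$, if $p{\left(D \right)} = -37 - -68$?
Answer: $-7331610$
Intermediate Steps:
$p{\left(D \right)} = 31$ ($p{\left(D \right)} = -37 + 68 = 31$)
$\left(32640 - 34070\right) \left(p{\left(207 \right)} + 5096\right) = \left(32640 - 34070\right) \left(31 + 5096\right) = \left(-1430\right) 5127 = -7331610$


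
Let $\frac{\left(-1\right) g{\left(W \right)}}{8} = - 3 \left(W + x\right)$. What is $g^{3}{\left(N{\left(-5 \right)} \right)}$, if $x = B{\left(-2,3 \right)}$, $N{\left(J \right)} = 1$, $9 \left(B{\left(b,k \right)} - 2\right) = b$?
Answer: $\frac{8000000}{27} \approx 2.963 \cdot 10^{5}$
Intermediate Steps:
$B{\left(b,k \right)} = 2 + \frac{b}{9}$
$x = \frac{16}{9}$ ($x = 2 + \frac{1}{9} \left(-2\right) = 2 - \frac{2}{9} = \frac{16}{9} \approx 1.7778$)
$g{\left(W \right)} = \frac{128}{3} + 24 W$ ($g{\left(W \right)} = - 8 \left(- 3 \left(W + \frac{16}{9}\right)\right) = - 8 \left(- 3 \left(\frac{16}{9} + W\right)\right) = - 8 \left(- \frac{16}{3} - 3 W\right) = \frac{128}{3} + 24 W$)
$g^{3}{\left(N{\left(-5 \right)} \right)} = \left(\frac{128}{3} + 24 \cdot 1\right)^{3} = \left(\frac{128}{3} + 24\right)^{3} = \left(\frac{200}{3}\right)^{3} = \frac{8000000}{27}$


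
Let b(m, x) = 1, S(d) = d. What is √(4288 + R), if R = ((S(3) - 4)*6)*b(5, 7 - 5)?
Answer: √4282 ≈ 65.437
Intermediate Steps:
R = -6 (R = ((3 - 4)*6)*1 = -1*6*1 = -6*1 = -6)
√(4288 + R) = √(4288 - 6) = √4282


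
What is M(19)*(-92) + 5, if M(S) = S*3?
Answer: -5239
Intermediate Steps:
M(S) = 3*S
M(19)*(-92) + 5 = (3*19)*(-92) + 5 = 57*(-92) + 5 = -5244 + 5 = -5239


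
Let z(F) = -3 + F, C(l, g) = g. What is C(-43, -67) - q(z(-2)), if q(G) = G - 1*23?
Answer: -39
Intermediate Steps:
q(G) = -23 + G (q(G) = G - 23 = -23 + G)
C(-43, -67) - q(z(-2)) = -67 - (-23 + (-3 - 2)) = -67 - (-23 - 5) = -67 - 1*(-28) = -67 + 28 = -39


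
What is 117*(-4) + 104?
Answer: -364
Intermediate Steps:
117*(-4) + 104 = -468 + 104 = -364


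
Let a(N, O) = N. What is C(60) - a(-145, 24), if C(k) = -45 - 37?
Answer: 63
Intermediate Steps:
C(k) = -82
C(60) - a(-145, 24) = -82 - 1*(-145) = -82 + 145 = 63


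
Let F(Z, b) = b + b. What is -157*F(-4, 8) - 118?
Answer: -2630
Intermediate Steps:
F(Z, b) = 2*b
-157*F(-4, 8) - 118 = -314*8 - 118 = -157*16 - 118 = -2512 - 118 = -2630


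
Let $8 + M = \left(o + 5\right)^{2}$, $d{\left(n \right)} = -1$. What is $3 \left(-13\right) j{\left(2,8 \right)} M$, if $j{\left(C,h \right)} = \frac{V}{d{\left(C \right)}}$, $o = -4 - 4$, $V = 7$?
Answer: $273$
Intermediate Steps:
$o = -8$
$j{\left(C,h \right)} = -7$ ($j{\left(C,h \right)} = \frac{7}{-1} = 7 \left(-1\right) = -7$)
$M = 1$ ($M = -8 + \left(-8 + 5\right)^{2} = -8 + \left(-3\right)^{2} = -8 + 9 = 1$)
$3 \left(-13\right) j{\left(2,8 \right)} M = 3 \left(-13\right) \left(-7\right) 1 = \left(-39\right) \left(-7\right) 1 = 273 \cdot 1 = 273$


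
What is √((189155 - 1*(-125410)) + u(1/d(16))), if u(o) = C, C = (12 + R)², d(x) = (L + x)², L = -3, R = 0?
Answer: √314709 ≈ 560.99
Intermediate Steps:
d(x) = (-3 + x)²
C = 144 (C = (12 + 0)² = 12² = 144)
u(o) = 144
√((189155 - 1*(-125410)) + u(1/d(16))) = √((189155 - 1*(-125410)) + 144) = √((189155 + 125410) + 144) = √(314565 + 144) = √314709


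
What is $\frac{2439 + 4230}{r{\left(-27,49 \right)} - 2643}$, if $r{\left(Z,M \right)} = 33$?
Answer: $- \frac{741}{290} \approx -2.5552$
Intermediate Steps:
$\frac{2439 + 4230}{r{\left(-27,49 \right)} - 2643} = \frac{2439 + 4230}{33 - 2643} = \frac{6669}{-2610} = 6669 \left(- \frac{1}{2610}\right) = - \frac{741}{290}$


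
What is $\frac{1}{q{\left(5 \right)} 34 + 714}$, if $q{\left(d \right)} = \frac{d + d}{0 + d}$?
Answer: $\frac{1}{782} \approx 0.0012788$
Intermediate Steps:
$q{\left(d \right)} = 2$ ($q{\left(d \right)} = \frac{2 d}{d} = 2$)
$\frac{1}{q{\left(5 \right)} 34 + 714} = \frac{1}{2 \cdot 34 + 714} = \frac{1}{68 + 714} = \frac{1}{782}$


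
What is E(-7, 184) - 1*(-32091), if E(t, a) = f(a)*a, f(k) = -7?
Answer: 30803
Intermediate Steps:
E(t, a) = -7*a
E(-7, 184) - 1*(-32091) = -7*184 - 1*(-32091) = -1288 + 32091 = 30803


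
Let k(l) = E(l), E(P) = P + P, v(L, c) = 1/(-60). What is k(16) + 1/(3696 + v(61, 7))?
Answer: 7096348/221759 ≈ 32.000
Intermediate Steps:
v(L, c) = -1/60
E(P) = 2*P
k(l) = 2*l
k(16) + 1/(3696 + v(61, 7)) = 2*16 + 1/(3696 - 1/60) = 32 + 1/(221759/60) = 32 + 60/221759 = 7096348/221759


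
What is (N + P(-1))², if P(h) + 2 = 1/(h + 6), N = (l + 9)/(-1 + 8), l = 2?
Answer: 64/1225 ≈ 0.052245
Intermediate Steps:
N = 11/7 (N = (2 + 9)/(-1 + 8) = 11/7 ≈ 1.5714)
P(h) = -2 + 1/(6 + h) (P(h) = -2 + 1/(h + 6) = -2 + 1/(6 + h))
(N + P(-1))² = (11/7 + (-11 - 2*(-1))/(6 - 1))² = (11/7 + (-11 + 2)/5)² = (11/7 + (⅕)*(-9))² = (11/7 - 9/5)² = (-8/35)² = 64/1225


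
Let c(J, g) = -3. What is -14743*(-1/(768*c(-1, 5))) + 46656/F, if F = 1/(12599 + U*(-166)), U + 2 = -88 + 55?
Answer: 1978883245673/2304 ≈ 8.5889e+8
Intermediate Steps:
U = -35 (U = -2 + (-88 + 55) = -2 - 33 = -35)
F = 1/18409 (F = 1/(12599 - 35*(-166)) = 1/(12599 + 5810) = 1/18409 ≈ 5.4321e-5)
-14743*(-1/(768*c(-1, 5))) + 46656/F = -14743/(-32*24*(-3)) + 46656/(1/18409) = -14743/((-768*(-3))) + 46656*18409 = -14743/2304 + 858890304 = 1978883245673/2304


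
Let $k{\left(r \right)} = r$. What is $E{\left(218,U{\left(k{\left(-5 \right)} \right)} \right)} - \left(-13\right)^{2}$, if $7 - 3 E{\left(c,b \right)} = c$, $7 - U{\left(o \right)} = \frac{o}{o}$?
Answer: $- \frac{718}{3} \approx -239.33$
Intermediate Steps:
$U{\left(o \right)} = 6$ ($U{\left(o \right)} = 7 - \frac{o}{o} = 7 - 1 = 6$)
$E{\left(c,b \right)} = \frac{7}{3} - \frac{c}{3}$
$E{\left(218,U{\left(k{\left(-5 \right)} \right)} \right)} - \left(-13\right)^{2} = \left(\frac{7}{3} - \frac{218}{3}\right) - \left(-13\right)^{2} = \left(\frac{7}{3} - \frac{218}{3}\right) - 169 = - \frac{211}{3} - 169 = - \frac{718}{3}$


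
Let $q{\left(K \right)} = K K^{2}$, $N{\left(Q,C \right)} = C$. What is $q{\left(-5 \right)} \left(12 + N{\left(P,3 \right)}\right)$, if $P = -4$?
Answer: $-1875$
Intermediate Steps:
$q{\left(K \right)} = K^{3}$
$q{\left(-5 \right)} \left(12 + N{\left(P,3 \right)}\right) = \left(-5\right)^{3} \left(12 + 3\right) = \left(-125\right) 15 = -1875$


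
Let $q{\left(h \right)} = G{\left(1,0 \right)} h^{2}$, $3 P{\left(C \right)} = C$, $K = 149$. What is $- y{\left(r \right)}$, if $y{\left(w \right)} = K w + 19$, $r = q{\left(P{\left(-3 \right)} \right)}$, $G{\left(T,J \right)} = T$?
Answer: $-168$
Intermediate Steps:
$P{\left(C \right)} = \frac{C}{3}$
$q{\left(h \right)} = h^{2}$ ($q{\left(h \right)} = 1 h^{2} = h^{2}$)
$r = 1$ ($r = \left(\frac{1}{3} \left(-3\right)\right)^{2} = \left(-1\right)^{2} = 1$)
$y{\left(w \right)} = 19 + 149 w$ ($y{\left(w \right)} = 149 w + 19 = 19 + 149 w$)
$- y{\left(r \right)} = - (19 + 149 \cdot 1) = - (19 + 149) = \left(-1\right) 168 = -168$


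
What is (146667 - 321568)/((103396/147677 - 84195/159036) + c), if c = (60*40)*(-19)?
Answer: 1369239260040724/356985245780653 ≈ 3.8356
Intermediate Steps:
c = -45600 (c = 2400*(-19) = -45600)
(146667 - 321568)/((103396/147677 - 84195/159036) + c) = (146667 - 321568)/((103396/147677 - 84195/159036) - 45600) = -174901/((103396*(1/147677) - 84195*1/159036) - 45600) = -174901/((103396/147677 - 28065/53012) - 45600) = -174901/(1336673747/7828653124 - 45600) = -174901/(-356985245780653/7828653124) = -174901*(-7828653124/356985245780653) = 1369239260040724/356985245780653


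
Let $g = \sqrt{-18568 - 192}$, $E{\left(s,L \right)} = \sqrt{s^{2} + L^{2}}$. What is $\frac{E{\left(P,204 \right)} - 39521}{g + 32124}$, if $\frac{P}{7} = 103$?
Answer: $- \frac{317393151}{257992534} + \frac{8031 \sqrt{561457}}{257992534} - \frac{i \sqrt{2633233330}}{515985068} + \frac{39521 i \sqrt{4690}}{515985068} \approx -1.2069 + 0.0051459 i$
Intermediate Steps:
$P = 721$ ($P = 7 \cdot 103 = 721$)
$E{\left(s,L \right)} = \sqrt{L^{2} + s^{2}}$
$g = 2 i \sqrt{4690}$ ($g = \sqrt{-18760} = 2 i \sqrt{4690} \approx 136.97 i$)
$\frac{E{\left(P,204 \right)} - 39521}{g + 32124} = \frac{\sqrt{204^{2} + 721^{2}} - 39521}{2 i \sqrt{4690} + 32124} = \frac{\sqrt{41616 + 519841} - 39521}{32124 + 2 i \sqrt{4690}} = \frac{\sqrt{561457} - 39521}{32124 + 2 i \sqrt{4690}} = \frac{-39521 + \sqrt{561457}}{32124 + 2 i \sqrt{4690}}$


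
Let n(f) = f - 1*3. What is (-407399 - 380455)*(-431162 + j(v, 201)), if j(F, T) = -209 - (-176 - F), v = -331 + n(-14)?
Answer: 339992878722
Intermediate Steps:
n(f) = -3 + f (n(f) = f - 3 = -3 + f)
v = -348 (v = -331 + (-3 - 14) = -331 - 17 = -348)
j(F, T) = -33 + F (j(F, T) = -209 + (176 + F) = -33 + F)
(-407399 - 380455)*(-431162 + j(v, 201)) = (-407399 - 380455)*(-431162 + (-33 - 348)) = -787854*(-431162 - 381) = -787854*(-431543) = 339992878722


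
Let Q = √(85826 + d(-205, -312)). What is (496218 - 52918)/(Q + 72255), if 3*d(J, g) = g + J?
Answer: 3695843250/602388389 - 17050*√770883/602388389 ≈ 6.1105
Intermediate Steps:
d(J, g) = J/3 + g/3 (d(J, g) = (g + J)/3 = (J + g)/3 = J/3 + g/3)
Q = √770883/3 (Q = √(85826 + ((⅓)*(-205) + (⅓)*(-312))) = √(85826 + (-205/3 - 104)) = √(85826 - 517/3) = √(256961/3) = √770883/3 ≈ 292.67)
(496218 - 52918)/(Q + 72255) = (496218 - 52918)/(√770883/3 + 72255) = 443300/(72255 + √770883/3)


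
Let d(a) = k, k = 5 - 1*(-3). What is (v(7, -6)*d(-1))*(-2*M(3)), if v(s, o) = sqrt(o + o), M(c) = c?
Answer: -96*I*sqrt(3) ≈ -166.28*I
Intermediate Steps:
k = 8 (k = 5 + 3 = 8)
d(a) = 8
v(s, o) = sqrt(2)*sqrt(o) (v(s, o) = sqrt(2*o) = sqrt(2)*sqrt(o))
(v(7, -6)*d(-1))*(-2*M(3)) = ((sqrt(2)*sqrt(-6))*8)*(-2*3) = ((sqrt(2)*(I*sqrt(6)))*8)*(-6) = ((2*I*sqrt(3))*8)*(-6) = (16*I*sqrt(3))*(-6) = -96*I*sqrt(3)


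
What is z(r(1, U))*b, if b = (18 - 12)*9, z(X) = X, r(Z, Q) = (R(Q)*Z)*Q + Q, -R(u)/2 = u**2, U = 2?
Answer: -756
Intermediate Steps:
R(u) = -2*u**2
r(Z, Q) = Q - 2*Z*Q**3 (r(Z, Q) = ((-2*Q**2)*Z)*Q + Q = (-2*Z*Q**2)*Q + Q = -2*Z*Q**3 + Q = Q - 2*Z*Q**3)
b = 54 (b = 6*9 = 54)
z(r(1, U))*b = (2 - 2*1*2**3)*54 = (2 - 2*1*8)*54 = (2 - 16)*54 = -14*54 = -756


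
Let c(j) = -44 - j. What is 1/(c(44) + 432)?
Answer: 1/344 ≈ 0.0029070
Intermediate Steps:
1/(c(44) + 432) = 1/((-44 - 1*44) + 432) = 1/((-44 - 44) + 432) = 1/(-88 + 432) = 1/344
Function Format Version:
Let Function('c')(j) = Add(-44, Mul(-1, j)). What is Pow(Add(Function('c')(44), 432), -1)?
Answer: Rational(1, 344) ≈ 0.0029070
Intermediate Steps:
Pow(Add(Function('c')(44), 432), -1) = Pow(Add(Add(-44, Mul(-1, 44)), 432), -1) = Pow(Add(Add(-44, -44), 432), -1) = Pow(Add(-88, 432), -1) = Pow(344, -1) = Rational(1, 344)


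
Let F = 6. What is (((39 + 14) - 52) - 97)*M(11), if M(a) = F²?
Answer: -3456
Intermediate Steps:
M(a) = 36 (M(a) = 6² = 36)
(((39 + 14) - 52) - 97)*M(11) = (((39 + 14) - 52) - 97)*36 = ((53 - 52) - 97)*36 = (1 - 97)*36 = -96*36 = -3456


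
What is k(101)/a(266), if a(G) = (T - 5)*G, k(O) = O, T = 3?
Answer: -101/532 ≈ -0.18985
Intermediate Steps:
a(G) = -2*G (a(G) = (3 - 5)*G = -2*G)
k(101)/a(266) = 101/((-2*266)) = 101/(-532) = 101*(-1/532) = -101/532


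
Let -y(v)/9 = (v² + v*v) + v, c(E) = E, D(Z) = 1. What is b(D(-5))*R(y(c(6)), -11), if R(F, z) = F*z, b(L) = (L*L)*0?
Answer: 0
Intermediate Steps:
y(v) = -18*v² - 9*v (y(v) = -9*((v² + v*v) + v) = -9*((v² + v²) + v) = -9*(2*v² + v) = -9*(v + 2*v²) = -18*v² - 9*v)
b(L) = 0 (b(L) = L²*0 = 0)
b(D(-5))*R(y(c(6)), -11) = 0*(-9*6*(1 + 2*6)*(-11)) = 0*(-9*6*(1 + 12)*(-11)) = 0*(-9*6*13*(-11)) = 0*(-702*(-11)) = 0*7722 = 0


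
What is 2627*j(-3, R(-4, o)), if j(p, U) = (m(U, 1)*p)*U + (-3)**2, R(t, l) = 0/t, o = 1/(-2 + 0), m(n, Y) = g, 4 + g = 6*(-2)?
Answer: 23643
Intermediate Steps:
g = -16 (g = -4 + 6*(-2) = -4 - 12 = -16)
m(n, Y) = -16
o = -1/2 (o = 1/(-2) = -1/2 ≈ -0.50000)
R(t, l) = 0
j(p, U) = 9 - 16*U*p (j(p, U) = (-16*p)*U + (-3)**2 = -16*U*p + 9 = 9 - 16*U*p)
2627*j(-3, R(-4, o)) = 2627*(9 - 16*0*(-3)) = 2627*(9 + 0) = 2627*9 = 23643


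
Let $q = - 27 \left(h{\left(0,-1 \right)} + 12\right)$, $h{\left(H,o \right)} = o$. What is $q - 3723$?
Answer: $-4020$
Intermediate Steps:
$q = -297$ ($q = - 27 \left(-1 + 12\right) = \left(-27\right) 11 = -297$)
$q - 3723 = -297 - 3723 = -4020$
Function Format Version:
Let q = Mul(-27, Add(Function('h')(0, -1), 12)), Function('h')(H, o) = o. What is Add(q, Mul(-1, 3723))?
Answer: -4020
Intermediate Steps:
q = -297 (q = Mul(-27, Add(-1, 12)) = Mul(-27, 11) = -297)
Add(q, Mul(-1, 3723)) = Add(-297, Mul(-1, 3723)) = Add(-297, -3723) = -4020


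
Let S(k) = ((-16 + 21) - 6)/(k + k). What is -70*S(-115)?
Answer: -7/23 ≈ -0.30435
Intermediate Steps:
S(k) = -1/(2*k) (S(k) = (5 - 6)/((2*k)) = -1/(2*k))
-70*S(-115) = -(-35)/(-115) = -(-35)*(-1)/115 = -70*1/230 = -7/23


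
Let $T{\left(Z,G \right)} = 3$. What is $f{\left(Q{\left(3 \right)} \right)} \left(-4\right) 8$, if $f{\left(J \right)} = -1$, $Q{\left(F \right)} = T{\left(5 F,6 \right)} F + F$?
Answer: $32$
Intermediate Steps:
$Q{\left(F \right)} = 4 F$ ($Q{\left(F \right)} = 3 F + F = 4 F$)
$f{\left(Q{\left(3 \right)} \right)} \left(-4\right) 8 = \left(-1\right) \left(-4\right) 8 = 4 \cdot 8 = 32$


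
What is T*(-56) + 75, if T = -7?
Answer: 467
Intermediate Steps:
T*(-56) + 75 = -7*(-56) + 75 = 392 + 75 = 467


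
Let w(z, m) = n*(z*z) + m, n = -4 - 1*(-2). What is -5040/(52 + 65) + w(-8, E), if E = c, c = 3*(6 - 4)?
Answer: -2146/13 ≈ -165.08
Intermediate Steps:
n = -2 (n = -4 + 2 = -2)
c = 6 (c = 3*2 = 6)
E = 6
w(z, m) = m - 2*z² (w(z, m) = -2*z*z + m = -2*z² + m = m - 2*z²)
-5040/(52 + 65) + w(-8, E) = -5040/(52 + 65) + (6 - 2*(-8)²) = -5040/117 + (6 - 2*64) = -5040/117 + (6 - 128) = -90*56/117 - 122 = -560/13 - 122 = -2146/13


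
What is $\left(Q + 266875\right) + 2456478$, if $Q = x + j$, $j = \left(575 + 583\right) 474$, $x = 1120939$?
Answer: $4393184$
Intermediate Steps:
$j = 548892$ ($j = 1158 \cdot 474 = 548892$)
$Q = 1669831$ ($Q = 1120939 + 548892 = 1669831$)
$\left(Q + 266875\right) + 2456478 = \left(1669831 + 266875\right) + 2456478 = 1936706 + 2456478 = 4393184$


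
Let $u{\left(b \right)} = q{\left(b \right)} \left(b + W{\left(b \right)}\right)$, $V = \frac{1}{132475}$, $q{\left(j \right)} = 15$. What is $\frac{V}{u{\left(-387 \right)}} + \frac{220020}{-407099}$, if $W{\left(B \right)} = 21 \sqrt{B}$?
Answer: $- \frac{51715371028157}{95688009301500} - \frac{i \sqrt{43}}{10107085500} \approx -0.54046 - 6.488 \cdot 10^{-10} i$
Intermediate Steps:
$V = \frac{1}{132475} \approx 7.5486 \cdot 10^{-6}$
$u{\left(b \right)} = 15 b + 315 \sqrt{b}$ ($u{\left(b \right)} = 15 \left(b + 21 \sqrt{b}\right) = 15 b + 315 \sqrt{b}$)
$\frac{V}{u{\left(-387 \right)}} + \frac{220020}{-407099} = \frac{1}{132475 \left(15 \left(-387\right) + 315 \sqrt{-387}\right)} + \frac{220020}{-407099} = \frac{1}{132475 \left(-5805 + 315 \cdot 3 i \sqrt{43}\right)} + 220020 \left(- \frac{1}{407099}\right) = \frac{1}{132475 \left(-5805 + 945 i \sqrt{43}\right)} - \frac{220020}{407099} = - \frac{220020}{407099} + \frac{1}{132475 \left(-5805 + 945 i \sqrt{43}\right)}$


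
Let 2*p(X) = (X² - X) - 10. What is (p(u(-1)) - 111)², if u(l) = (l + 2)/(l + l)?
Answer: 855625/64 ≈ 13369.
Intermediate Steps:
u(l) = (2 + l)/(2*l) (u(l) = (2 + l)/((2*l)) = (2 + l)*(1/(2*l)) = (2 + l)/(2*l))
p(X) = -5 + X²/2 - X/2 (p(X) = ((X² - X) - 10)/2 = (-10 + X² - X)/2 = -5 + X²/2 - X/2)
(p(u(-1)) - 111)² = ((-5 + ((½)*(2 - 1)/(-1))²/2 - (2 - 1)/(4*(-1))) - 111)² = ((-5 + ((½)*(-1)*1)²/2 - (-1)/4) - 111)² = ((-5 + (-½)²/2 - ½*(-½)) - 111)² = ((-5 + (½)*(¼) + ¼) - 111)² = ((-5 + ⅛ + ¼) - 111)² = (-37/8 - 111)² = (-925/8)² = 855625/64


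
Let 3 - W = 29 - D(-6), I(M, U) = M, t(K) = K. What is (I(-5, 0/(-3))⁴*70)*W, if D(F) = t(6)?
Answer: -875000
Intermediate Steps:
D(F) = 6
W = -20 (W = 3 - (29 - 1*6) = 3 - (29 - 6) = 3 - 1*23 = 3 - 23 = -20)
(I(-5, 0/(-3))⁴*70)*W = ((-5)⁴*70)*(-20) = (625*70)*(-20) = 43750*(-20) = -875000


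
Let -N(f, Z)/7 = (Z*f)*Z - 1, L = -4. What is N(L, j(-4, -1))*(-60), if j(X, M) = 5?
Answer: -42420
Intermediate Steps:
N(f, Z) = 7 - 7*f*Z**2 (N(f, Z) = -7*((Z*f)*Z - 1) = -7*(f*Z**2 - 1) = -7*(-1 + f*Z**2) = 7 - 7*f*Z**2)
N(L, j(-4, -1))*(-60) = (7 - 7*(-4)*5**2)*(-60) = (7 - 7*(-4)*25)*(-60) = (7 + 700)*(-60) = 707*(-60) = -42420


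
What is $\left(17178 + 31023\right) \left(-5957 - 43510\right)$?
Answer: $-2384358867$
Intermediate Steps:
$\left(17178 + 31023\right) \left(-5957 - 43510\right) = 48201 \left(-49467\right) = -2384358867$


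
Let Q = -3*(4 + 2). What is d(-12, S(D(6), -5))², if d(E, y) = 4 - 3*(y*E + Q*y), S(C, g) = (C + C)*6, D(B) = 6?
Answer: 42042256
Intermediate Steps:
Q = -18 (Q = -3*6 = -18)
S(C, g) = 12*C (S(C, g) = (2*C)*6 = 12*C)
d(E, y) = 4 + 54*y - 3*E*y (d(E, y) = 4 - 3*(y*E - 18*y) = 4 - 3*(E*y - 18*y) = 4 - 3*(-18*y + E*y) = 4 + (54*y - 3*E*y) = 4 + 54*y - 3*E*y)
d(-12, S(D(6), -5))² = (4 + 54*(12*6) - 3*(-12)*12*6)² = (4 + 54*72 - 3*(-12)*72)² = (4 + 3888 + 2592)² = 6484² = 42042256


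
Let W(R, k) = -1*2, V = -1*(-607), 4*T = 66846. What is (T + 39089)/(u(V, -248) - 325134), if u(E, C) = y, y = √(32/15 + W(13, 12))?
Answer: -272139596505/1585681769338 - 111601*√30/3171363538676 ≈ -0.17162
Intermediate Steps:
T = 33423/2 (T = (¼)*66846 = 33423/2 ≈ 16712.)
V = 607
W(R, k) = -2
y = √30/15 (y = √(32/15 - 2) = √(2/15) = √30/15 ≈ 0.36515)
u(E, C) = √30/15
(T + 39089)/(u(V, -248) - 325134) = (33423/2 + 39089)/(√30/15 - 325134) = 111601/(2*(-325134 + √30/15))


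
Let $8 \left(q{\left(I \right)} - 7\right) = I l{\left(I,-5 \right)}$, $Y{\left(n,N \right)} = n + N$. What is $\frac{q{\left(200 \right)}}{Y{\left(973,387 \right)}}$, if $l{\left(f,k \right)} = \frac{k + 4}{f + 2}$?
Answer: $\frac{1389}{274720} \approx 0.0050561$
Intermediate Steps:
$l{\left(f,k \right)} = \frac{4 + k}{2 + f}$
$Y{\left(n,N \right)} = N + n$
$q{\left(I \right)} = 7 - \frac{I}{8 \left(2 + I\right)}$ ($q{\left(I \right)} = 7 + \frac{I \frac{4 - 5}{2 + I}}{8} = 7 + \frac{I \frac{1}{2 + I} \left(-1\right)}{8} = 7 + \frac{I \left(- \frac{1}{2 + I}\right)}{8} = 7 + \frac{\left(-1\right) I \frac{1}{2 + I}}{8} = 7 - \frac{I}{8 \left(2 + I\right)}$)
$\frac{q{\left(200 \right)}}{Y{\left(973,387 \right)}} = \frac{\frac{1}{8} \frac{1}{2 + 200} \left(112 + 55 \cdot 200\right)}{387 + 973} = \frac{\frac{1}{8} \cdot \frac{1}{202} \left(112 + 11000\right)}{1360} = \frac{1}{8} \cdot \frac{1}{202} \cdot 11112 \cdot \frac{1}{1360} = \frac{1389}{202} \cdot \frac{1}{1360} = \frac{1389}{274720}$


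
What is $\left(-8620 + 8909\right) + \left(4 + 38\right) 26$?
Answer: $1381$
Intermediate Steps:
$\left(-8620 + 8909\right) + \left(4 + 38\right) 26 = 289 + 42 \cdot 26 = 289 + 1092 = 1381$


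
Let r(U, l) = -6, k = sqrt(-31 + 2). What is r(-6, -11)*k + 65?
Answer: 65 - 6*I*sqrt(29) ≈ 65.0 - 32.311*I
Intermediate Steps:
k = I*sqrt(29) (k = sqrt(-29) = I*sqrt(29) ≈ 5.3852*I)
r(-6, -11)*k + 65 = -6*I*sqrt(29) + 65 = 65 - 6*I*sqrt(29)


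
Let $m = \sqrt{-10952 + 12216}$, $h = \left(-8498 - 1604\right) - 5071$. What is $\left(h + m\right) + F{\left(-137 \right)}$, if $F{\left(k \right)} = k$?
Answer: $-15310 + 4 \sqrt{79} \approx -15274.0$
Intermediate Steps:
$h = -15173$ ($h = -10102 - 5071 = -15173$)
$m = 4 \sqrt{79}$ ($m = \sqrt{1264} = 4 \sqrt{79} \approx 35.553$)
$\left(h + m\right) + F{\left(-137 \right)} = \left(-15173 + 4 \sqrt{79}\right) - 137 = -15310 + 4 \sqrt{79}$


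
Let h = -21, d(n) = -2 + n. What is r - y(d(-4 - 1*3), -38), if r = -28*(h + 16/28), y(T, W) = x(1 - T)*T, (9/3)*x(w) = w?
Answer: 602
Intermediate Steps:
x(w) = w/3
y(T, W) = T*(1/3 - T/3) (y(T, W) = ((1 - T)/3)*T = (1/3 - T/3)*T = T*(1/3 - T/3))
r = 572 (r = -28*(-21 + 16/28) = -28*(-21 + 16*(1/28)) = -28*(-21 + 4/7) = -28*(-143/7) = 572)
r - y(d(-4 - 1*3), -38) = 572 - (-2 + (-4 - 1*3))*(1 - (-2 + (-4 - 1*3)))/3 = 572 - (-2 + (-4 - 3))*(1 - (-2 + (-4 - 3)))/3 = 572 - (-2 - 7)*(1 - (-2 - 7))/3 = 572 - (-9)*(1 - 1*(-9))/3 = 572 - (-9)*(1 + 9)/3 = 572 - (-9)*10/3 = 572 - 1*(-30) = 572 + 30 = 602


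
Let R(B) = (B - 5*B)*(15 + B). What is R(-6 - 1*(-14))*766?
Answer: -563776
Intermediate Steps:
R(B) = -4*B*(15 + B) (R(B) = (-4*B)*(15 + B) = -4*B*(15 + B))
R(-6 - 1*(-14))*766 = -4*(-6 - 1*(-14))*(15 + (-6 - 1*(-14)))*766 = -4*(-6 + 14)*(15 + (-6 + 14))*766 = -4*8*(15 + 8)*766 = -4*8*23*766 = -736*766 = -563776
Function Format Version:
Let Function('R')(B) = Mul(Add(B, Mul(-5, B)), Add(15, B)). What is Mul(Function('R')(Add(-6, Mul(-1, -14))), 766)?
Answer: -563776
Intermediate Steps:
Function('R')(B) = Mul(-4, B, Add(15, B)) (Function('R')(B) = Mul(Mul(-4, B), Add(15, B)) = Mul(-4, B, Add(15, B)))
Mul(Function('R')(Add(-6, Mul(-1, -14))), 766) = Mul(Mul(-4, Add(-6, Mul(-1, -14)), Add(15, Add(-6, Mul(-1, -14)))), 766) = Mul(Mul(-4, Add(-6, 14), Add(15, Add(-6, 14))), 766) = Mul(Mul(-4, 8, Add(15, 8)), 766) = Mul(Mul(-4, 8, 23), 766) = Mul(-736, 766) = -563776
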